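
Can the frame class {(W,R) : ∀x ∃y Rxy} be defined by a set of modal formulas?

The condition is seriality. A defining modal formula is □q → ◇q.
Suppose □q→◇q is valid. At any x set V(q)=W. Then □q at x, so ◇q at x, so x has a successor.

Definable; □q → ◇q defines it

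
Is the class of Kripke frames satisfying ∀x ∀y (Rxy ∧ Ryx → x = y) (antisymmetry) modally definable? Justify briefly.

Not definable by any modal formula

Any modally definable frame class is closed under surjective bounded morphisms.
The 8-cycle (worlds a,b,c,d,e,f,g,h with a→b→c→d→e→f→g→h→a) is antisymmetric. Sending even-indexed worlds to a and odd-indexed worlds to b is a surjective bounded morphism onto the two-world frame with a↔b, which is not antisymmetric.
So the class is not modally definable.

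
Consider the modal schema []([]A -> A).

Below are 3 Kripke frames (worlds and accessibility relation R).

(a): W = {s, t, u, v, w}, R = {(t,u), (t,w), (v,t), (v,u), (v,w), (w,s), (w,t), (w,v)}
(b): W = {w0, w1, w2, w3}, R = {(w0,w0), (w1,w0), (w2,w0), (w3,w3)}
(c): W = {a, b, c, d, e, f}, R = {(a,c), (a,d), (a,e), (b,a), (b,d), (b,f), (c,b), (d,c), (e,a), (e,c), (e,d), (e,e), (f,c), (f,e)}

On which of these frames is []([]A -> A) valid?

(b)

This is the axiom for shift-reflexivity; its first-order frame correspondent is forall x forall y (Rxy -> Ryy).
(a): fails — Rwt but not Rtt.
(b): holds.
(c): fails — Rdc but not Rcc.
Valid on: (b).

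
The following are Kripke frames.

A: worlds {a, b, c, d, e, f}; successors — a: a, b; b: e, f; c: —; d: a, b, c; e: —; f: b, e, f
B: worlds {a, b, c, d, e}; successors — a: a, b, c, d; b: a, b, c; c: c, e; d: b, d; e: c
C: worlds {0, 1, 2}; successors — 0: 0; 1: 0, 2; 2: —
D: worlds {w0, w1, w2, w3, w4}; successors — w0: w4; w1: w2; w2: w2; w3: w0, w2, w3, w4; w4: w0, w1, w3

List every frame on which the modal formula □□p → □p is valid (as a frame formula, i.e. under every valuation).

B

The schema corresponds to density: ∀x ∀y (Rxy → ∃z (Rxz ∧ Rzy)).
A: fails — Rdc but no z with Rdz and Rzc.
B: holds.
C: fails — R12 but no z with R1z and Rz2.
D: fails — Rw0w4 but no z with Rw0z and Rzw4.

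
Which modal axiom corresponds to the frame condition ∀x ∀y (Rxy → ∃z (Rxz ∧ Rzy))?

The condition is density. The C4 schema □□r → □r defines it.

□□r → □r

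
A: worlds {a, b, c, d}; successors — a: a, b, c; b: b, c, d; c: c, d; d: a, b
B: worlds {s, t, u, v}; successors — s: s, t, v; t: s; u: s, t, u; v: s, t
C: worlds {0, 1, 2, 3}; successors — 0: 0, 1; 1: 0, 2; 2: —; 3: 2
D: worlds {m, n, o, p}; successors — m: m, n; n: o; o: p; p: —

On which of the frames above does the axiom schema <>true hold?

A, B

Frame correspondent (Sahlqvist): forall x exists y Rxy — i.e. seriality.
A: holds.
B: holds.
C: fails — world 2 has no successor.
D: fails — world p has no successor.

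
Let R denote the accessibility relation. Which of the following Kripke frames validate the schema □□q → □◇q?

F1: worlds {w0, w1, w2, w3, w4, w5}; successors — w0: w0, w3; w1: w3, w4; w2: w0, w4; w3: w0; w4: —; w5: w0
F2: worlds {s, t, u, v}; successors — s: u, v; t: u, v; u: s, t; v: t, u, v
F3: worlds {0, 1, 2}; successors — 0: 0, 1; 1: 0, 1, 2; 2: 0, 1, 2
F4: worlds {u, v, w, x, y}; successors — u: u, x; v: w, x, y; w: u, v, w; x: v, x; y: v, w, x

F2, F3, F4

The schema corresponds to a generalized confluence (Geach) condition: ∀x ∀z (xRz → ∃w (xR²w ∧ zRw)).
F1: fails — w1Rw4 but no w with w1R²w and w4Rw.
F2: ✓.
F3: ✓.
F4: ✓.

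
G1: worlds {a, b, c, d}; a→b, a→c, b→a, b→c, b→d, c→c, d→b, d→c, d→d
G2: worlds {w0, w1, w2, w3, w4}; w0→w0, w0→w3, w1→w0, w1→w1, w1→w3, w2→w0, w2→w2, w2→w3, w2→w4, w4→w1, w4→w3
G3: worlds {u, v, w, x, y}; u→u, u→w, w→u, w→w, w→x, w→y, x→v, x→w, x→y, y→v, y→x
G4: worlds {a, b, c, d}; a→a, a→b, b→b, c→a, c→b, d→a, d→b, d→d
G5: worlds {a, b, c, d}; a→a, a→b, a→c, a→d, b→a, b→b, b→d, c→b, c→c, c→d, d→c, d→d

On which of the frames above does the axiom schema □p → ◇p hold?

G1, G4, G5

This is the axiom for seriality; its first-order frame correspondent is ∀x ∃y Rxy.
G1: holds.
G2: fails — world w3 has no successor.
G3: fails — world v has no successor.
G4: holds.
G5: holds.
Valid on: G1, G4, G5.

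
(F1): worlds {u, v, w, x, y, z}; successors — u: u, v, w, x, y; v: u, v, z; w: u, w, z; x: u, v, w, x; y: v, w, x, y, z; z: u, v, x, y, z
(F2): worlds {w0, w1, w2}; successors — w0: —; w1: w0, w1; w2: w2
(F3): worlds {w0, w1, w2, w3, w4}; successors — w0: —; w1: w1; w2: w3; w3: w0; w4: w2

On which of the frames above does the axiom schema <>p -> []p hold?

(F3)

This is the axiom for partial functionality; its first-order frame correspondent is forall x forall y forall z (Rxy & Rxz -> y = z).
(F1): fails — u sees both u and v.
(F2): fails — w1 sees both w0 and w1.
(F3): holds.
Valid on: (F3).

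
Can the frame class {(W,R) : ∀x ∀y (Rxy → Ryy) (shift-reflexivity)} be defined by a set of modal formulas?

Yes: it is shift-reflexivity, defined by the T□ schema □(□p → p).
Suppose □(□p→p) is valid. Take Rxy and set V(p)={w : Ryw}. Then at y, □p holds; since □(□p→p) at x, □p→p at y, so p at y, i.e. Ryy.

Yes — defined by □(□p → p)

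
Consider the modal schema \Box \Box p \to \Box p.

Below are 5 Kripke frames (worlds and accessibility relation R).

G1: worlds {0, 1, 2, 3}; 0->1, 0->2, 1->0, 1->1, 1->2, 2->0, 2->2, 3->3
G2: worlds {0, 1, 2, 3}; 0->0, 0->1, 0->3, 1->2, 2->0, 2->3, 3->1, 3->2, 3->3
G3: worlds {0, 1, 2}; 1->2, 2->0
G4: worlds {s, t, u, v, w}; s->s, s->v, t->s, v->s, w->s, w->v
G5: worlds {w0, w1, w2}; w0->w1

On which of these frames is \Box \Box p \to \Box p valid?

G1, G4

Frame correspondent (Sahlqvist): \forall x \forall y (Rxy \to \exists z (Rxz \wedge Rzy)) — i.e. density.
G1: holds.
G2: fails — R12 but no z with R1z and Rz2.
G3: fails — R12 but no z with R1z and Rz2.
G4: holds.
G5: fails — Rw0w1 but no z with Rw0z and Rzw1.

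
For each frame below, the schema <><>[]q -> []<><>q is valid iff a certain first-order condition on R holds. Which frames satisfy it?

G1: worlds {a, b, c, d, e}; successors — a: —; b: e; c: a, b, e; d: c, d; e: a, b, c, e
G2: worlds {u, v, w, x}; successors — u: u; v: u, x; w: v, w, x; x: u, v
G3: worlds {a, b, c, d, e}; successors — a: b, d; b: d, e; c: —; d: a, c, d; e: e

G2

The schema corresponds to a generalized confluence (Geach) condition: forall x forall y forall z ((x R^2 y & xRz) -> exists w (yRw & z R^2 w)).
G1: fails — bR²a, bRe but no w with aRw and eR²w.
G2: holds.
G3: fails — aR²c, aRb but no w with cRw and bR²w.
Valid on: G2.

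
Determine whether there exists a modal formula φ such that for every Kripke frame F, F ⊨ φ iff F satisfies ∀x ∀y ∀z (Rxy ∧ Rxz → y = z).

Yes — defined by ◇r → □r

The condition is partial functionality. A defining modal formula is ◇r → □r.
Suppose ◇r→□r is valid. Take Rxy, Rxz and set V(r)={y}. Then ◇r at x, so □r at x, so r at z, i.e. z=y.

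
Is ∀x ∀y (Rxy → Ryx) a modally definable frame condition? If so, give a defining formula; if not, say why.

The condition is symmetry. A defining modal formula is r → □◇r.
Suppose r→□◇r is valid. Take Rxy and set V(r)={x}. Then r at x, so □◇r at x, so ◇r at y, so some z with Ryz has r; z=x, i.e. Ryx.

Yes — defined by r → □◇r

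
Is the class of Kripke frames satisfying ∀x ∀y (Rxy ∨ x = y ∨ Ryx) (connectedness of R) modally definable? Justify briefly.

No

If a class were modally definable it would be closed under disjoint unions (Goldblatt–Thomason).
Take 4 disjoint single-world reflexive frames: each is trivially connected, but their disjoint union has 4 worlds with no edge between distinct components, so it is not connected.
Hence connectedness of R is not modally definable.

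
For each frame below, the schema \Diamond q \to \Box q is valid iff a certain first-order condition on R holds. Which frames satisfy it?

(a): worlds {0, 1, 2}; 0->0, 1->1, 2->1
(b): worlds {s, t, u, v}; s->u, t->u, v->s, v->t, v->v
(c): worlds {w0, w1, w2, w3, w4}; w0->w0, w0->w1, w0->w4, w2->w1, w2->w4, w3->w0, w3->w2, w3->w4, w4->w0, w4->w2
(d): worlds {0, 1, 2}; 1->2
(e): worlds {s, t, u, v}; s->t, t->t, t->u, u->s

(a), (d)

The schema corresponds to partial functionality: \forall x \forall y \forall z (Rxy \wedge Rxz \to y = z).
(a): holds.
(b): fails — v sees both s and t.
(c): fails — w0 sees both w0 and w1.
(d): holds.
(e): fails — t sees both t and u.
Valid on: (a), (d).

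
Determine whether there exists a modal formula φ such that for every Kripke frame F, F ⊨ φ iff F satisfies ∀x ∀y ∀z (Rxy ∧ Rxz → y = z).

This is a Sahlqvist condition; the CD axiom ◇r → □r defines it.
Suppose ◇r→□r is valid. Take Rxy, Rxz and set V(r)={y}. Then ◇r at x, so □r at x, so r at z, i.e. z=y.

Definable; ◇r → □r defines it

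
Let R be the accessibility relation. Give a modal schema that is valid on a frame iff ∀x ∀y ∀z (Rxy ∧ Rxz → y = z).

◇ψ → □ψ

A defining formula is ◇ψ → □ψ (the CD axiom).
Suppose ◇ψ→□ψ is valid. Take Rxy, Rxz and set V(ψ)={y}. Then ◇ψ at x, so □ψ at x, so ψ at z, i.e. z=y.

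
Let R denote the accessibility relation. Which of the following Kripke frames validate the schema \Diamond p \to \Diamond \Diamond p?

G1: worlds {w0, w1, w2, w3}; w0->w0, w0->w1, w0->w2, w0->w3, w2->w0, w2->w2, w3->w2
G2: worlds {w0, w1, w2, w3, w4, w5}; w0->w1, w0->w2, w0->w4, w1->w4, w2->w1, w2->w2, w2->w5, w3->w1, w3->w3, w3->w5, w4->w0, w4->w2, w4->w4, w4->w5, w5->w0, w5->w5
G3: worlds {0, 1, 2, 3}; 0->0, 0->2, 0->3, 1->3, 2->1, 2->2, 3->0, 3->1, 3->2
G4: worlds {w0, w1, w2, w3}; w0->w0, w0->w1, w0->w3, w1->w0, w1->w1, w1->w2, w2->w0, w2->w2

The schema corresponds to a generalized confluence (Geach) condition: \forall x \forall y (xRy \to \exists w (y = w \wedge x R^2 w)).
G1: satisfies the condition.
G2: satisfies the condition.
G3: fails — 1R3 but no w with 3=w and 1R²w.
G4: satisfies the condition.
Valid on: G1, G2, G4.

G1, G2, G4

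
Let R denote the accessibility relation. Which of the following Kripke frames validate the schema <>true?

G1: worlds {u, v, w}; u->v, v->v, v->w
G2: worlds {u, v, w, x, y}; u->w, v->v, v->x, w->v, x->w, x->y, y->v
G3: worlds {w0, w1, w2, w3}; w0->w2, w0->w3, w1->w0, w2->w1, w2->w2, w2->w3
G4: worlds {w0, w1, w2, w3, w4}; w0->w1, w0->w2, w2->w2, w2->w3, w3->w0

Frame correspondent (Sahlqvist): forall x exists y Rxy — i.e. seriality.
G1: fails — world w has no successor.
G2: holds.
G3: fails — world w3 has no successor.
G4: fails — world w1 has no successor.
Valid on: G2.

G2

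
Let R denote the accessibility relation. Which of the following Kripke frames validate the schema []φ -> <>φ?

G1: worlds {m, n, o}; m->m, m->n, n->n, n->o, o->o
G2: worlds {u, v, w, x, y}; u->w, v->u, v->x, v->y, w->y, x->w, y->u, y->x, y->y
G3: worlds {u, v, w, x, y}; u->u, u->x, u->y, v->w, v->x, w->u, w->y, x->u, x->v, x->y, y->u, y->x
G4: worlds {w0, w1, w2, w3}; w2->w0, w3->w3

G1, G2, G3

Frame correspondent (Sahlqvist): forall x exists y Rxy — i.e. seriality.
G1: ✓.
G2: ✓.
G3: ✓.
G4: fails — world w0 has no successor.
Valid on: G1, G2, G3.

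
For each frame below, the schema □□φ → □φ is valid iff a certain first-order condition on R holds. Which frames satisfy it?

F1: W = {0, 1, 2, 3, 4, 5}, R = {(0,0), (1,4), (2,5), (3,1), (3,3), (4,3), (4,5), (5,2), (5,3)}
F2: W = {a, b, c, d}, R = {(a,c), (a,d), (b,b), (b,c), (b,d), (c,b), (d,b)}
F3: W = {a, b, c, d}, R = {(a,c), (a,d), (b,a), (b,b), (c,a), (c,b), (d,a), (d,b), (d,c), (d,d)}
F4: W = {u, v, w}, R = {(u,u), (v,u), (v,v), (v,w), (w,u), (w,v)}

Frame correspondent (Sahlqvist): ∀x ∀y (Rxy → ∃z (Rxz ∧ Rzy)) — i.e. density.
F1: fails — R25 but no z with R2z and Rz5.
F2: fails — Rac but no z with Raz and Rzc.
F3: holds.
F4: holds.

F3, F4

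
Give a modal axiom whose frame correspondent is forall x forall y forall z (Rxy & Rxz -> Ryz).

◇r → □◇r

This is the Euclidean property; the standard corresponding axiom is 5: ◇r → □◇r.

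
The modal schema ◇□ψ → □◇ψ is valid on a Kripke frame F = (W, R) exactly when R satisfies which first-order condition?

Suppose ◇□ψ→□◇ψ is valid. Take Rxy, Rxz and set V(ψ)={w : Ryw}. Then □ψ at y so ◇□ψ at x, so □◇ψ at x, so ◇ψ at z, giving w with Rzw and Ryw.
The converse is a direct semantic check.
So the correspondent is convergence.

Convergence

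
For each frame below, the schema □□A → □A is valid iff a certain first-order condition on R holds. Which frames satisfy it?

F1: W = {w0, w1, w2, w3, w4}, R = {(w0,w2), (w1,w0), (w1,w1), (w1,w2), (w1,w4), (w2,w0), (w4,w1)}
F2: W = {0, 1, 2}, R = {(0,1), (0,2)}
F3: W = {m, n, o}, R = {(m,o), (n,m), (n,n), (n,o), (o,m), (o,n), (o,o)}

F3

The schema corresponds to density: ∀x ∀y (Rxy → ∃z (Rxz ∧ Rzy)).
F1: fails — Rw0w2 but no z with Rw0z and Rzw2.
F2: fails — R01 but no z with R0z and Rz1.
F3: ✓.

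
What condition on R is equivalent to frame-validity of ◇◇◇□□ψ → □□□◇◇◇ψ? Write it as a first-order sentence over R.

This is a Sahlqvist (Geach-type) schema ◇^3□^2ψ → □^3◇^3ψ.
Minimal-valuation argument: fix x; take any y with xR^3y and any z with xR^3z. Set V(ψ) to the set of worlds R-reachable from y in exactly 2 steps. Then □^2ψ holds at y, so the antecedent holds at x; validity forces ◇^3ψ at z, giving a w with zR^3w and yR^2w.
First-order correspondent: ∀x ∀y ∀z ((xR³y ∧ xR³z) → ∃w (yR²w ∧ zR³w)).

∀x ∀y ∀z ((xR³y ∧ xR³z) → ∃w (yR²w ∧ zR³w))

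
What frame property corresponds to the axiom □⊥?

□⊥ is valid iff no world has any successor (otherwise □⊥ fails at any world with one).
Conversely, any frame satisfying ∀x ∀y ¬Rxy validates the schema.
Frame condition: ∀x ∀y ¬Rxy.

emptiness of R: ∀x ∀y ¬Rxy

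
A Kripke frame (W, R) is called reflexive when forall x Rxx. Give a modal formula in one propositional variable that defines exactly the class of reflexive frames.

The condition is reflexivity. The T schema □q → q defines it.
Suppose □q→q is valid. At any x set V(q)={w : Rxw}. Then □q holds at x, so q holds at x, i.e. Rxx.

□q → q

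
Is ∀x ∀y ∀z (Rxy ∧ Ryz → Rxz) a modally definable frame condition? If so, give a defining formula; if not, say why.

This is a Sahlqvist condition; the 4 axiom □p → □□p defines it.
Suppose □p→□□p is valid. Take Rxy, Ryz and set V(p)={w : Rxw}. Then □p at x, so □□p at x, so □p at y, so p at z, i.e. Rxz.

Yes — defined by □p → □□p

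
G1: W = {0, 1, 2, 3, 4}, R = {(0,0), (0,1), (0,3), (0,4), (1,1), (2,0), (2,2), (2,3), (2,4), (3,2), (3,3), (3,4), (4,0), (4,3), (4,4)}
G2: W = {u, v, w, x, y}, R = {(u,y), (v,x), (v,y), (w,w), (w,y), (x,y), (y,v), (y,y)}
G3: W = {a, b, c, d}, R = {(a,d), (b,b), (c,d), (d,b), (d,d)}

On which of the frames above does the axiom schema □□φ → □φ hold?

This is the axiom for density; its first-order frame correspondent is ∀x ∀y (Rxy → ∃z (Rxz ∧ Rzy)).
G1: ✓.
G2: fails — Rvx but no z with Rvz and Rzx.
G3: ✓.
Valid on: G1, G3.

G1, G3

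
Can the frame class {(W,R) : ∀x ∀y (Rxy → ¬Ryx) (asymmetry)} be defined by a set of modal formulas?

Not modally definable

Any modally definable frame class is closed under surjective bounded morphisms.
The 3-cycle (worlds s,t,u with s→t→u→s) is asymmetric. Mapping every world to a single reflexive point • is a surjective bounded morphism, and the reflexive point is not asymmetric (R•• but asymmetry requires ¬R••).
So the class is not modally definable.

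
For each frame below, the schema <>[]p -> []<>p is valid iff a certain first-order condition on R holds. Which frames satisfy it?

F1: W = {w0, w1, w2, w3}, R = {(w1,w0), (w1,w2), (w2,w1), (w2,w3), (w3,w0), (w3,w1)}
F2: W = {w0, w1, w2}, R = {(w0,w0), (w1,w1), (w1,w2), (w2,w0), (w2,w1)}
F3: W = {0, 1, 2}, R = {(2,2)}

The schema corresponds to convergence: forall x forall y forall z (Rxy & Rxz -> exists w (Ryw & Rzw)).
F1: fails — Rw1w2 and Rw1w0 but w2 and w0 have no common successor.
F2: fails — Rw2w1 and Rw2w0 but w1 and w0 have no common successor.
F3: condition met.
Valid on: F3.

F3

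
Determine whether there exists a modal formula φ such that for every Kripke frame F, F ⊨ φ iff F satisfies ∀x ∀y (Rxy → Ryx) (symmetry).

The condition is symmetry. A defining modal formula is p → □◇p.
Suppose p→□◇p is valid. Take Rxy and set V(p)={x}. Then p at x, so □◇p at x, so ◇p at y, so some z with Ryz has p; z=x, i.e. Ryx.

Yes, by p → □◇p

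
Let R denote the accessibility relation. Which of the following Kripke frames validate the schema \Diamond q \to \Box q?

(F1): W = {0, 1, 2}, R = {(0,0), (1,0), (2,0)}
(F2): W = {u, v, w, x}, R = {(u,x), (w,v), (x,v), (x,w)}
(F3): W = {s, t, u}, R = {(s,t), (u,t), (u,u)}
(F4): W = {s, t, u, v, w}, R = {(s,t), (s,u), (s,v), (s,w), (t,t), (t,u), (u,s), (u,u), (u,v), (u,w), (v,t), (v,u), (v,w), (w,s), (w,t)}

(F1)

The schema corresponds to partial functionality: \forall x \forall y \forall z (Rxy \wedge Rxz \to y = z).
(F1): condition met.
(F2): fails — x sees both v and w.
(F3): fails — u sees both t and u.
(F4): fails — s sees both t and u.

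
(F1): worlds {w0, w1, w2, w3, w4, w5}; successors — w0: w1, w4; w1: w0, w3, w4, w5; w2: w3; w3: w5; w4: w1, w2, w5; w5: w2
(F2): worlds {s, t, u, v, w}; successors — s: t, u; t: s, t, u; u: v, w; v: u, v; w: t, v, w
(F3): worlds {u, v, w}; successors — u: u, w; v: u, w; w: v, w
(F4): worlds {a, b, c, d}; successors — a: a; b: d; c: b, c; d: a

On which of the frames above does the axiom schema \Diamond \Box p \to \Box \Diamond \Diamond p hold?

Frame correspondent (Sahlqvist): \forall x \forall y \forall z ((xRy \wedge xRz) \to \exists w (yRw \wedge z R^2 w)) — i.e. a generalized confluence (Geach) condition.
(F1): fails — w1Rw0, w1Rw3 but no w with w0Rw and w3R²w.
(F2): ✓.
(F3): ✓.
(F4): fails — cRb, cRb but no w with bRw and bR²w.
Valid on: (F2), (F3).

(F2), (F3)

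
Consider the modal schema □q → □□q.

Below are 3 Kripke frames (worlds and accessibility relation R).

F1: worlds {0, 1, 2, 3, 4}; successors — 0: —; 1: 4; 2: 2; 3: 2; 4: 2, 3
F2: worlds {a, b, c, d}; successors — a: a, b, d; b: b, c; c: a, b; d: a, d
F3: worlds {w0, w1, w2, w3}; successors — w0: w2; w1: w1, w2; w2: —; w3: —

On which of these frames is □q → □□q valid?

F3

Frame correspondent (Sahlqvist): ∀x ∀y ∀z (Rxy ∧ Ryz → Rxz) — i.e. transitivity.
F1: fails — R14 and R43 but not R13.
F2: fails — Rbc and Rca but not Rba.
F3: satisfies the condition.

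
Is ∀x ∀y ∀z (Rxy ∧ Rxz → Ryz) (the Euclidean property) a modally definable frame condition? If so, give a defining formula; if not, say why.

Yes, by ◇r → □◇r

This is a Sahlqvist condition; the 5 axiom ◇r → □◇r defines it.
Suppose ◇r→□◇r is valid. Take Rxy, Rxz and set V(r)={y}. Then ◇r at x, so □◇r at x, so ◇r at z, so some w with Rzw has r; w=y, i.e. Rzy. By symmetry of the argument, Ryz.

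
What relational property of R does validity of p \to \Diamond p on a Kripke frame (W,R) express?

Replacing p by ¬p and contraposing gives the equivalent schema □p → p.
Suppose □p→p is valid. At any x set V(p)={w : Rxw}. Then □p holds at x, so p holds at x, i.e. Rxx.
Conversely, any frame satisfying \forall x Rxx validates the schema.
So the correspondent is reflexivity.

reflexivity: \forall x Rxx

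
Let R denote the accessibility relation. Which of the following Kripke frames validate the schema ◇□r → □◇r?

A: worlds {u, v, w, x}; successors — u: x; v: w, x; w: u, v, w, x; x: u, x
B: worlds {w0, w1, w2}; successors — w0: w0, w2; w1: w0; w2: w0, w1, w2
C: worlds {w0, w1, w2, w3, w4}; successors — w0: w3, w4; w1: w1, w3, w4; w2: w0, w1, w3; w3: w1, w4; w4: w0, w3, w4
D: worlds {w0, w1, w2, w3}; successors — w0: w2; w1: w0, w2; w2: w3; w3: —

The schema corresponds to convergence: ∀x ∀y ∀z (Rxy ∧ Rxz → ∃w (Ryw ∧ Rzw)).
A: holds.
B: holds.
C: holds.
D: fails — Rw1w2 and Rw1w0 but w2 and w0 have no common successor.

A, B, C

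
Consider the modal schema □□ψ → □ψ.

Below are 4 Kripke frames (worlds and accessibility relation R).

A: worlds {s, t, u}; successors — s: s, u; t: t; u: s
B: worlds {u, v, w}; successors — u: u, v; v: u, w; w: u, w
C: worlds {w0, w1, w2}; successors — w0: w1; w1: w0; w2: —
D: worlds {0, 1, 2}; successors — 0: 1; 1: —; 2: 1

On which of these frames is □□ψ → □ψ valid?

A, B

The schema corresponds to density: ∀x ∀y (Rxy → ∃z (Rxz ∧ Rzy)).
A: satisfies the condition.
B: satisfies the condition.
C: fails — Rw0w1 but no z with Rw0z and Rzw1.
D: fails — R01 but no z with R0z and Rz1.
Valid on: A, B.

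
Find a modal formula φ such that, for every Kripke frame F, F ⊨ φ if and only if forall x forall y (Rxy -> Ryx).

q → □◇q

The condition is symmetry. The B schema q → □◇q defines it.
Suppose q→□◇q is valid. Take Rxy and set V(q)={x}. Then q at x, so □◇q at x, so ◇q at y, so some z with Ryz has q; z=x, i.e. Ryx.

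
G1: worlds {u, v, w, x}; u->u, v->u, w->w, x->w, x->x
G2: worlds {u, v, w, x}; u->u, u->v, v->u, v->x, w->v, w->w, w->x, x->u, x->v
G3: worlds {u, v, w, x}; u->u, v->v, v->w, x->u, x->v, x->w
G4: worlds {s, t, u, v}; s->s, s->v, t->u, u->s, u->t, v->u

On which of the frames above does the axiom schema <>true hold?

Frame correspondent (Sahlqvist): forall x exists y Rxy — i.e. seriality.
G1: satisfies the condition.
G2: satisfies the condition.
G3: fails — world w has no successor.
G4: satisfies the condition.

G1, G2, G4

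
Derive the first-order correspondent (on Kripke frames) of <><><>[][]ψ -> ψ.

This is a Sahlqvist (Geach-type) schema ◇^3□^2ψ → □^0◇^0ψ.
Minimal-valuation argument: fix x; take any y with xR^3y and any z with xR^0z. Set V(ψ) to the set of worlds R-reachable from y in exactly 2 steps. Then □^2ψ holds at y, so the antecedent holds at x; validity forces ◇^0ψ at z, giving a w with zR^0w and yR^2w.
First-order correspondent: forall x forall y (x R^3 y -> exists w (y R^2 w & x = w)).

forall x forall y (x R^3 y -> exists w (y R^2 w & x = w))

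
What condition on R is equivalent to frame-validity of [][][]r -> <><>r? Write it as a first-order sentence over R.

forall x exists w (x R^3 w & x R^2 w)

This is a Sahlqvist (Geach-type) schema ◇^0□^3r → □^0◇^2r.
Minimal-valuation argument: fix x; take any y with xR^0y and any z with xR^0z. Set V(r) to the set of worlds R-reachable from y in exactly 3 steps. Then □^3r holds at y, so the antecedent holds at x; validity forces ◇^2r at z, giving a w with zR^2w and yR^3w.
First-order correspondent: forall x exists w (x R^3 w & x R^2 w).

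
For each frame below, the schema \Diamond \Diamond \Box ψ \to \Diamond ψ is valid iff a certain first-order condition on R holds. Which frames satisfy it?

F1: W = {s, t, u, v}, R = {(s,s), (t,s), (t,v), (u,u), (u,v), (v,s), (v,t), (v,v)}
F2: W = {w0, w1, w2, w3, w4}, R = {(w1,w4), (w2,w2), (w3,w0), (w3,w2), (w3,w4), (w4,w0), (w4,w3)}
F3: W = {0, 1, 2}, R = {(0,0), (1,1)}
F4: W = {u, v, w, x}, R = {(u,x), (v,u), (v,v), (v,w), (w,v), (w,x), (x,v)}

F3

Frame correspondent (Sahlqvist): \forall x \forall y (x R^2 y \to \exists w (yRw \wedge xRw)) — i.e. a generalized confluence (Geach) condition.
F1: fails — uR²s but no w with sRw and uRw.
F2: fails — w1R²w0 but no w with w0Rw and w1Rw.
F3: satisfies the condition.
F4: fails — uR²v but no t with vRt and uRt.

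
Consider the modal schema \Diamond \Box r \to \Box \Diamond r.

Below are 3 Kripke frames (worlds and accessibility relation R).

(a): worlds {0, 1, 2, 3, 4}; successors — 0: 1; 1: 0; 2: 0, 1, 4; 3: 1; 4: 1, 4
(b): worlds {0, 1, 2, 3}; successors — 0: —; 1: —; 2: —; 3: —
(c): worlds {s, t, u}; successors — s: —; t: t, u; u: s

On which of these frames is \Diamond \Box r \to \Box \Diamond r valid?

This is the axiom for convergence; its first-order frame correspondent is \forall x \forall y \forall z (Rxy \wedge Rxz \to \exists w (Ryw \wedge Rzw)).
(a): fails — R20 and R21 but 0 and 1 have no common successor.
(b): condition met.
(c): fails — Rtt and Rtu but t and u have no common successor.

(b)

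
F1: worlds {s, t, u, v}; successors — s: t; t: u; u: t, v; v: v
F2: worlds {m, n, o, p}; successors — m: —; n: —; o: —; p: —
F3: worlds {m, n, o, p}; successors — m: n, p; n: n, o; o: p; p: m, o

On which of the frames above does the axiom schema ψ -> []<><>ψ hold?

F2

This is the axiom for a generalized confluence (Geach) condition; its first-order frame correspondent is forall x forall z (xRz -> exists w (x = w & z R^2 w)).
F1: fails — sRt but no w with s=w and tR²w.
F2: ✓.
F3: fails — mRn but no w with m=w and nR²w.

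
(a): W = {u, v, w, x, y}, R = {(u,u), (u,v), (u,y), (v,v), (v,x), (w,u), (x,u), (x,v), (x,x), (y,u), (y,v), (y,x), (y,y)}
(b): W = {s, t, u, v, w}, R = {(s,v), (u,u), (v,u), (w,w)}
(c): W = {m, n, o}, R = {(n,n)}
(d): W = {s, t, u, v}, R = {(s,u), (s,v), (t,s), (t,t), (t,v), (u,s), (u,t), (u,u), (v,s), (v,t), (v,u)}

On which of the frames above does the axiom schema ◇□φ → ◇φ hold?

(a), (c), (d)

This is the axiom for a generalized confluence (Geach) condition; its first-order frame correspondent is ∀x ∀y (xRy → ∃w (yRw ∧ xRw)).
(a): satisfies the condition.
(b): fails — sRv but no w* with vRw* and sRw*.
(c): satisfies the condition.
(d): satisfies the condition.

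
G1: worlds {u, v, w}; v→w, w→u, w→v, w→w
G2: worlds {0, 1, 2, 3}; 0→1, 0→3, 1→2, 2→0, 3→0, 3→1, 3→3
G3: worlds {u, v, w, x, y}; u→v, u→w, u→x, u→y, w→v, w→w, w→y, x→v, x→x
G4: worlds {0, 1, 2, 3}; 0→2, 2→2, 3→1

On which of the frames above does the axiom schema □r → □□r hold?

The schema corresponds to transitivity: ∀x ∀y ∀z (Rxy ∧ Ryz → Rxz).
G1: fails — Rvw and Rwu but not Rvu.
G2: fails — R31 and R12 but not R32.
G3: ✓.
G4: ✓.

G3, G4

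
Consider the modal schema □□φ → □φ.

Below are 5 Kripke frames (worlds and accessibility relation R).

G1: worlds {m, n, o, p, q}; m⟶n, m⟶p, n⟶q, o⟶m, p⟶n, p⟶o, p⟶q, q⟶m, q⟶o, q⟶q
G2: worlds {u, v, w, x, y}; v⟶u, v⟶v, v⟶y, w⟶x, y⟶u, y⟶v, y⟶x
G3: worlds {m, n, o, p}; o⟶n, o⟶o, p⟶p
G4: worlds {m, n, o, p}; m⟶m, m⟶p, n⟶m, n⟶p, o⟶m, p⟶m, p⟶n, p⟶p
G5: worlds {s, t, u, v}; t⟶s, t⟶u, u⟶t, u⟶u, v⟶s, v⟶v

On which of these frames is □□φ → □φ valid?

G3, G4

This is the axiom for density; its first-order frame correspondent is ∀x ∀y (Rxy → ∃z (Rxz ∧ Rzy)).
G1: fails — Rom but no z with Roz and Rzm.
G2: fails — Ryx but no z with Ryz and Rzx.
G3: ✓.
G4: ✓.
G5: fails — Rts but no z with Rtz and Rzs.
Valid on: G3, G4.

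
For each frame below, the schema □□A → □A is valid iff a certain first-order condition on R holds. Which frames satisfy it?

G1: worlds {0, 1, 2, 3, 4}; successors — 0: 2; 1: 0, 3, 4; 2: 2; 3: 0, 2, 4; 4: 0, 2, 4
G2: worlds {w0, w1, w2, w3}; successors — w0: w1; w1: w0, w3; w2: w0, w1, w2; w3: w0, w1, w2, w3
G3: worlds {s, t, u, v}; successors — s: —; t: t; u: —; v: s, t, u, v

The schema corresponds to density: ∀x ∀y (Rxy → ∃z (Rxz ∧ Rzy)).
G1: fails — R13 but no z with R1z and Rz3.
G2: fails — Rw0w1 but no z with Rw0z and Rzw1.
G3: ✓.

G3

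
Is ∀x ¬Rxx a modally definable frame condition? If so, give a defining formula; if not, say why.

No — not modally definable

If a class were modally definable it would be closed under surjective bounded morphisms (Goldblatt–Thomason).
The 3-cycle (worlds w0,w1,w2 with w0→w1→w2→w0) is irreflexive, and the map sending every world to a single reflexive point • is a surjective bounded morphism (forth: every edge maps to (•,•); back: every world has a successor). So any modal formula valid on the 3-cycle is also valid on the reflexive point, which is not irreflexive.
Hence irreflexivity is not modally definable.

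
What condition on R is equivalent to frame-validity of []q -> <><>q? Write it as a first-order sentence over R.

forall x exists w (xRw & x R^2 w)

This is a Sahlqvist (Geach-type) schema ◇^0□^1q → □^0◇^2q.
Minimal-valuation argument: fix x; take any y with xR^0y and any z with xR^0z. Set V(q) to the set of worlds R-reachable from y in exactly 1 step. Then □^1q holds at y, so the antecedent holds at x; validity forces ◇^2q at z, giving a w with zR^2w and yR^1w.
First-order correspondent: forall x exists w (xRw & x R^2 w).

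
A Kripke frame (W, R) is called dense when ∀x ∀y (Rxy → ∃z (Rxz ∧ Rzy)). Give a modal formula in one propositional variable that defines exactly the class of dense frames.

This is density; the standard corresponding axiom is C4: □□ψ → □ψ.

□□ψ → □ψ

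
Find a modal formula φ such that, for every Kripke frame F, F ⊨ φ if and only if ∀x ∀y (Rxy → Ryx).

p → □◇p

A defining formula is p → □◇p (the B axiom).
Suppose p→□◇p is valid. Take Rxy and set V(p)={x}. Then p at x, so □◇p at x, so ◇p at y, so some z with Ryz has p; z=x, i.e. Ryx.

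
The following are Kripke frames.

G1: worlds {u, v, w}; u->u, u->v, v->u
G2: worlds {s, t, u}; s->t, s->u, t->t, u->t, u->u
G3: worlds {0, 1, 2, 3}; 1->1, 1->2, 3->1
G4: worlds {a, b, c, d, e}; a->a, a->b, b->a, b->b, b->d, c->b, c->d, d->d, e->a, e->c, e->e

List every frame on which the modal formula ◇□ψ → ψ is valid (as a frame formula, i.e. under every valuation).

G1

Frame correspondent (Sahlqvist): ∀x ∀y (Rxy → Ryx) — i.e. symmetry.
G1: holds.
G2: fails — Rut but not Rtu.
G3: fails — R12 but not R21.
G4: fails — Rcd but not Rdc.
Valid on: G1.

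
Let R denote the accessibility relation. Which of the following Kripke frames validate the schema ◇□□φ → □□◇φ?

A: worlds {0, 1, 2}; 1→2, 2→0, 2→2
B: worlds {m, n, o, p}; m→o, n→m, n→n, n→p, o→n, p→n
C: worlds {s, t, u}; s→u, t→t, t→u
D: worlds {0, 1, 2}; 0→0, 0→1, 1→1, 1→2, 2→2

The schema corresponds to a generalized confluence (Geach) condition: ∀x ∀y ∀z ((xRy ∧ xR²z) → ∃w (yR²w ∧ zRw)).
A: fails — 1R2, 1R²0 but no w with 2R²w and 0Rw.
B: fails — nRm, nR²m but no w with mR²w and mRw.
C: fails — tRt, tR²u but no w with tR²w and uRw.
D: holds.

D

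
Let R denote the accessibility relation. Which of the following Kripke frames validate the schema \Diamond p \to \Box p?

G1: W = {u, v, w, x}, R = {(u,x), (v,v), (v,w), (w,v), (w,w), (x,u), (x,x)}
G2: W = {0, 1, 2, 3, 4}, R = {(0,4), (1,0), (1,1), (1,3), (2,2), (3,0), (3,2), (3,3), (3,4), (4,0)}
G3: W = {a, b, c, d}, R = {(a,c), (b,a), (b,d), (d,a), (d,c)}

none

The schema corresponds to partial functionality: \forall x \forall y \forall z (Rxy \wedge Rxz \to y = z).
G1: fails — v sees both v and w.
G2: fails — 1 sees both 0 and 1.
G3: fails — b sees both a and d.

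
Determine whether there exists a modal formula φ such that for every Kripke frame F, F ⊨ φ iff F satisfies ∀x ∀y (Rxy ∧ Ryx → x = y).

If a class were modally definable it would be closed under surjective bounded morphisms (Goldblatt–Thomason).
The 4-cycle (worlds s,t,u,v with s→t→u→v→s) is antisymmetric. Sending even-indexed worlds to s and odd-indexed worlds to t is a surjective bounded morphism onto the two-world frame with s↔t, which is not antisymmetric.
Hence antisymmetry is not modally definable.

No — not modally definable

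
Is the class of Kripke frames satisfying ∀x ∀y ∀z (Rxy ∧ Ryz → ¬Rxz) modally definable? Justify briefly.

If a class were modally definable it would be closed under surjective bounded morphisms (Goldblatt–Thomason).
The 3-cycle (worlds a,b,c with a→b→c→a) is intransitive. Mapping every world to a single reflexive point • is a surjective bounded morphism; the reflexive point is not intransitive (R••∧R•• but R••).
Hence intransitivity is not modally definable.

Not modally definable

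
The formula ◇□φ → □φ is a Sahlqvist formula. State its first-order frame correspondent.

Replacing φ by ¬φ and contraposing gives the equivalent schema ◇φ → □◇φ.
Suppose ◇φ→□◇φ is valid. Take Rxy, Rxz and set V(φ)={y}. Then ◇φ at x, so □◇φ at x, so ◇φ at z, so some w with Rzw has φ; w=y, i.e. Rzy. By symmetry of the argument, Ryz.

the Euclidean property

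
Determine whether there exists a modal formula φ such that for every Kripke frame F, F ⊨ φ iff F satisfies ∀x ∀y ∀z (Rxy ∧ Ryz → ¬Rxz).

If a class were modally definable it would be closed under surjective bounded morphisms (Goldblatt–Thomason).
The 5-cycle (worlds a,b,c,d,e with a→b→c→d→e→a) is intransitive. Mapping every world to a single reflexive point • is a surjective bounded morphism; the reflexive point is not intransitive (R••∧R•• but R••).
So the class is not modally definable.

No — not modally definable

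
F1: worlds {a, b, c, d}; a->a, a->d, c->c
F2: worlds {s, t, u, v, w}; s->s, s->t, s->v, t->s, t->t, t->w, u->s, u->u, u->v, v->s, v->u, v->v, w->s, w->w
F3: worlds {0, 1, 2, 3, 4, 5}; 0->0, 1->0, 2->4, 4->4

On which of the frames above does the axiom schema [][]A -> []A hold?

F1, F2, F3

Frame correspondent (Sahlqvist): forall x forall y (Rxy -> exists z (Rxz & Rzy)) — i.e. density.
F1: ✓.
F2: ✓.
F3: ✓.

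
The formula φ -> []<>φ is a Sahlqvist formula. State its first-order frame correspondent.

Suppose φ→□◇φ is valid. Take Rxy and set V(φ)={x}. Then φ at x, so □◇φ at x, so ◇φ at y, so some z with Ryz has φ; z=x, i.e. Ryx.
The converse is a direct semantic check.
So the correspondent is symmetry.

Symmetry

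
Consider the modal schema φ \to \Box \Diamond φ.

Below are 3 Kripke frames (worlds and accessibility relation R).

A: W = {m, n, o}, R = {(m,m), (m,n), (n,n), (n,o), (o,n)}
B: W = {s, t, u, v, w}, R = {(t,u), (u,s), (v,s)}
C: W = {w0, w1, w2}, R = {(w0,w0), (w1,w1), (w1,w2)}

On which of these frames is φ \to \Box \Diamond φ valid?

none

The schema corresponds to symmetry: \forall x \forall y (Rxy \to Ryx).
A: fails — Rmn but not Rnm.
B: fails — Rus but not Rsu.
C: fails — Rw1w2 but not Rw2w1.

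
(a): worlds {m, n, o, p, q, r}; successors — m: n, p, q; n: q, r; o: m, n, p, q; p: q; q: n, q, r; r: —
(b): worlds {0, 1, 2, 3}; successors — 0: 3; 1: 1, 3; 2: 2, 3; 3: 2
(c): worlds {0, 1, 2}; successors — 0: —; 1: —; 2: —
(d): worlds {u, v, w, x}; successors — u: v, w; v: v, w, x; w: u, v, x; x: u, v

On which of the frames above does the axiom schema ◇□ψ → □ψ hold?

Frame correspondent (Sahlqvist): ∀x ∀y ∀z (Rxy ∧ Rxz → Ryz) — i.e. the Euclidean property.
(a): fails — Rmq and Rmp but not Rqp.
(b): fails — R03 and R03 but not R33.
(c): holds.
(d): fails — Ruw and Ruw but not Rww.
Valid on: (c).

(c)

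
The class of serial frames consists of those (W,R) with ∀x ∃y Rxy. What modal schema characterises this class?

□ψ → ◇ψ

This is seriality; the standard corresponding axiom is D: □ψ → ◇ψ.
Suppose □ψ→◇ψ is valid. At any x set V(ψ)=W. Then □ψ at x, so ◇ψ at x, so x has a successor.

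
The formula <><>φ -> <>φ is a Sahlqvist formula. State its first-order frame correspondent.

transitivity: forall x forall y forall z (Rxy & Ryz -> Rxz)

Equivalently (dual form): □φ → □□φ.
Suppose □φ→□□φ is valid. Take Rxy, Ryz and set V(φ)={w : Rxw}. Then □φ at x, so □□φ at x, so □φ at y, so φ at z, i.e. Rxz.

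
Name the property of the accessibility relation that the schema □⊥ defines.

Emptiness of R

□⊥ is valid iff no world has any successor (otherwise □⊥ fails at any world with one).
Conversely, on a frame with emptiness of R the schema holds at every world under every valuation.
So the correspondent is emptiness of R.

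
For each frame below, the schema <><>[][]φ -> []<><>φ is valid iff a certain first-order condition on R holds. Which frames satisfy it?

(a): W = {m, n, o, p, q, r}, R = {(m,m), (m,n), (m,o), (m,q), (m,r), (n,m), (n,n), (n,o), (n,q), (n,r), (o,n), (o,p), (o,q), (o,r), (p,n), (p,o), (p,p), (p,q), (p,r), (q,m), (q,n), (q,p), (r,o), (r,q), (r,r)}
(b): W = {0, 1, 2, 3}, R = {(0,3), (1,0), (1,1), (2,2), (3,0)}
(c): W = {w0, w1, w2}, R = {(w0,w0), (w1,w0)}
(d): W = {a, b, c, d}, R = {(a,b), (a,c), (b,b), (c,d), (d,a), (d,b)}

(a), (c), (d)

The schema corresponds to a generalized confluence (Geach) condition: forall x forall y forall z ((x R^2 y & xRz) -> exists w (y R^2 w & z R^2 w)).
(a): condition met.
(b): fails — 0R²0, 0R3 but no w with 0R²w and 3R²w.
(c): condition met.
(d): condition met.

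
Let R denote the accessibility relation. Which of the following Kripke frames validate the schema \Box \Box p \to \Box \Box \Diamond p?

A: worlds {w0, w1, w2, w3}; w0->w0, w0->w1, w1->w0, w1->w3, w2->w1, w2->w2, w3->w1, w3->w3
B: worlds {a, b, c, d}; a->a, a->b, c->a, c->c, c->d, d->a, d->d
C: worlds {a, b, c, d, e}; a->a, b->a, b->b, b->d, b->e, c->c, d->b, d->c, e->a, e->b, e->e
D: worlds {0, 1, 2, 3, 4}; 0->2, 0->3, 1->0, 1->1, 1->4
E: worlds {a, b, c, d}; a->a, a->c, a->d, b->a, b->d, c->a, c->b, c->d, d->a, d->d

A, C, E

The schema corresponds to a generalized confluence (Geach) condition: \forall x \forall z (x R^2 z \to \exists w (x R^2 w \wedge zRw)).
A: holds.
B: fails — aR²b but no w with aR²w and bRw.
C: holds.
D: fails — 1R²2 but no w with 1R²w and 2Rw.
E: holds.
Valid on: A, C, E.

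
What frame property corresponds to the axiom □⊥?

emptiness of R: ∀x ∀y ¬Rxy

□⊥ is valid iff no world has any successor (otherwise □⊥ fails at any world with one).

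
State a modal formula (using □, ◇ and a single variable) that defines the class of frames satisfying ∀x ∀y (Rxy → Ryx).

This is symmetry; the standard corresponding axiom is B: r → □◇r.
Suppose r→□◇r is valid. Take Rxy and set V(r)={x}. Then r at x, so □◇r at x, so ◇r at y, so some z with Ryz has r; z=x, i.e. Ryx.

r → □◇r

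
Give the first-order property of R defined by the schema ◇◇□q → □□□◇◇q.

∀x ∀y ∀z ((xR²y ∧ xR³z) → ∃w (yRw ∧ zR²w))

This is a Sahlqvist (Geach-type) schema ◇^2□^1q → □^3◇^2q.
Minimal-valuation argument: fix x; take any y with xR^2y and any z with xR^3z. Set V(q) to the set of worlds R-reachable from y in exactly 1 step. Then □^1q holds at y, so the antecedent holds at x; validity forces ◇^2q at z, giving a w with zR^2w and yR^1w.
First-order correspondent: ∀x ∀y ∀z ((xR²y ∧ xR³z) → ∃w (yRw ∧ zR²w)).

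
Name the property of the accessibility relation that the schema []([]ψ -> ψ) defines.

Suppose □(□ψ→ψ) is valid. Take Rxy and set V(ψ)={w : Ryw}. Then at y, □ψ holds; since □(□ψ→ψ) at x, □ψ→ψ at y, so ψ at y, i.e. Ryy.

shift-reflexivity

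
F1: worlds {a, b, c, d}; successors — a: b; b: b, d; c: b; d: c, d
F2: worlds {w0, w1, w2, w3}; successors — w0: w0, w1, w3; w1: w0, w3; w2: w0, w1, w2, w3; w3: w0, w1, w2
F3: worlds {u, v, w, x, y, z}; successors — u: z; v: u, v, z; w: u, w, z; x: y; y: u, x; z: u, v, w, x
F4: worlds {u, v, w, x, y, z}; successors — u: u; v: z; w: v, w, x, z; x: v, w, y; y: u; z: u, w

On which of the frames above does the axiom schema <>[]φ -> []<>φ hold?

Frame correspondent (Sahlqvist): forall x forall y forall z (Rxy & Rxz -> exists w (Ryw & Rzw)) — i.e. convergence.
F1: fails — Rdc and Rdd but c and d have no common successor.
F2: condition met.
F3: fails — Rvz and Rvu but z and u have no common successor.
F4: fails — Rwx and Rwv but x and v have no common successor.

F2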